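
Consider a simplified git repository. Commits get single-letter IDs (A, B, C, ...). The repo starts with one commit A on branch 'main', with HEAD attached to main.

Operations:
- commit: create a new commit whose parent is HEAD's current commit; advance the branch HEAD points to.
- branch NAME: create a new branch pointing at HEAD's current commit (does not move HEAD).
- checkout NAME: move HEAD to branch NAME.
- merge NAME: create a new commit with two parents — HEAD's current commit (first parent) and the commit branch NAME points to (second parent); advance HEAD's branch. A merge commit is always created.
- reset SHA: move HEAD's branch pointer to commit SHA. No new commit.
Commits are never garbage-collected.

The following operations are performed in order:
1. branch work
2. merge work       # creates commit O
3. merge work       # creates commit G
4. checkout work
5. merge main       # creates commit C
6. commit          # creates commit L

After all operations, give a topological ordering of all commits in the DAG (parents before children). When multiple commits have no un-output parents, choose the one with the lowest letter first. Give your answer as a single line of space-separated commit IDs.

After op 1 (branch): HEAD=main@A [main=A work=A]
After op 2 (merge): HEAD=main@O [main=O work=A]
After op 3 (merge): HEAD=main@G [main=G work=A]
After op 4 (checkout): HEAD=work@A [main=G work=A]
After op 5 (merge): HEAD=work@C [main=G work=C]
After op 6 (commit): HEAD=work@L [main=G work=L]
commit A: parents=[]
commit C: parents=['A', 'G']
commit G: parents=['O', 'A']
commit L: parents=['C']
commit O: parents=['A', 'A']

Answer: A O G C L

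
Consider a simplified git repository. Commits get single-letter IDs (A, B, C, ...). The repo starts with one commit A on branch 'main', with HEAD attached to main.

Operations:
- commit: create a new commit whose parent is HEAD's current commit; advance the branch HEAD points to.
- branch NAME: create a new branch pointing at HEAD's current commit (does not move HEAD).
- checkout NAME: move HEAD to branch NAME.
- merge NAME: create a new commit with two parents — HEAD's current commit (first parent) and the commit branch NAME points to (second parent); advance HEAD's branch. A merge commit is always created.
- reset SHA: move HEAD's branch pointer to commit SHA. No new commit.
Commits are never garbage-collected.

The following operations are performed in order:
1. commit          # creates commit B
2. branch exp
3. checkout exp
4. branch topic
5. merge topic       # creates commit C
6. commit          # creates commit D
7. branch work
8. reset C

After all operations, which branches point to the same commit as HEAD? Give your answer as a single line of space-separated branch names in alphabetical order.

Answer: exp

Derivation:
After op 1 (commit): HEAD=main@B [main=B]
After op 2 (branch): HEAD=main@B [exp=B main=B]
After op 3 (checkout): HEAD=exp@B [exp=B main=B]
After op 4 (branch): HEAD=exp@B [exp=B main=B topic=B]
After op 5 (merge): HEAD=exp@C [exp=C main=B topic=B]
After op 6 (commit): HEAD=exp@D [exp=D main=B topic=B]
After op 7 (branch): HEAD=exp@D [exp=D main=B topic=B work=D]
After op 8 (reset): HEAD=exp@C [exp=C main=B topic=B work=D]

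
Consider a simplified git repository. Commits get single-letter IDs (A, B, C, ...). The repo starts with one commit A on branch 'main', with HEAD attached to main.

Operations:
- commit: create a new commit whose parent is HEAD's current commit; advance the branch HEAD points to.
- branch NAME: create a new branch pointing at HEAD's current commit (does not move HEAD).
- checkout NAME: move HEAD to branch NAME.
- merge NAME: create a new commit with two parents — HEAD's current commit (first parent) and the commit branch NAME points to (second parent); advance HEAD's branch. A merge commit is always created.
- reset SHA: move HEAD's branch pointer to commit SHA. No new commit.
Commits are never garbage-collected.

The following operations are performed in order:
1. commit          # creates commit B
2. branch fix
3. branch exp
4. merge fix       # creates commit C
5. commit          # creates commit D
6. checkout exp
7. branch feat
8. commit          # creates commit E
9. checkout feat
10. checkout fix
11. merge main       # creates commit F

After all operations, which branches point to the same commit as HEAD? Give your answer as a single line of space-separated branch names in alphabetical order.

After op 1 (commit): HEAD=main@B [main=B]
After op 2 (branch): HEAD=main@B [fix=B main=B]
After op 3 (branch): HEAD=main@B [exp=B fix=B main=B]
After op 4 (merge): HEAD=main@C [exp=B fix=B main=C]
After op 5 (commit): HEAD=main@D [exp=B fix=B main=D]
After op 6 (checkout): HEAD=exp@B [exp=B fix=B main=D]
After op 7 (branch): HEAD=exp@B [exp=B feat=B fix=B main=D]
After op 8 (commit): HEAD=exp@E [exp=E feat=B fix=B main=D]
After op 9 (checkout): HEAD=feat@B [exp=E feat=B fix=B main=D]
After op 10 (checkout): HEAD=fix@B [exp=E feat=B fix=B main=D]
After op 11 (merge): HEAD=fix@F [exp=E feat=B fix=F main=D]

Answer: fix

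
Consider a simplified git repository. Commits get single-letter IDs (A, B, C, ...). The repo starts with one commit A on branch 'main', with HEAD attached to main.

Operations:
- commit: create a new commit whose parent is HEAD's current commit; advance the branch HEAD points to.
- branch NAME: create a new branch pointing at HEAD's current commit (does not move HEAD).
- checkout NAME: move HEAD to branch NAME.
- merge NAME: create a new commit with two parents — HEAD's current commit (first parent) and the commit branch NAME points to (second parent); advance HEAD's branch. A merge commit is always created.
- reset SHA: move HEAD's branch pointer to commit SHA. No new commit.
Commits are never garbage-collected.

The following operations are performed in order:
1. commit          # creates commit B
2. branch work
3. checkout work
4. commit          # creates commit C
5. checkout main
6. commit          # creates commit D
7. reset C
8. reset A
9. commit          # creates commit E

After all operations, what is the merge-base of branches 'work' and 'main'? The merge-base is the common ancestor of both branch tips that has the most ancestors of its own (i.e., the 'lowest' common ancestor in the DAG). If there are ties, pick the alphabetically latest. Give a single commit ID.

After op 1 (commit): HEAD=main@B [main=B]
After op 2 (branch): HEAD=main@B [main=B work=B]
After op 3 (checkout): HEAD=work@B [main=B work=B]
After op 4 (commit): HEAD=work@C [main=B work=C]
After op 5 (checkout): HEAD=main@B [main=B work=C]
After op 6 (commit): HEAD=main@D [main=D work=C]
After op 7 (reset): HEAD=main@C [main=C work=C]
After op 8 (reset): HEAD=main@A [main=A work=C]
After op 9 (commit): HEAD=main@E [main=E work=C]
ancestors(work=C): ['A', 'B', 'C']
ancestors(main=E): ['A', 'E']
common: ['A']

Answer: A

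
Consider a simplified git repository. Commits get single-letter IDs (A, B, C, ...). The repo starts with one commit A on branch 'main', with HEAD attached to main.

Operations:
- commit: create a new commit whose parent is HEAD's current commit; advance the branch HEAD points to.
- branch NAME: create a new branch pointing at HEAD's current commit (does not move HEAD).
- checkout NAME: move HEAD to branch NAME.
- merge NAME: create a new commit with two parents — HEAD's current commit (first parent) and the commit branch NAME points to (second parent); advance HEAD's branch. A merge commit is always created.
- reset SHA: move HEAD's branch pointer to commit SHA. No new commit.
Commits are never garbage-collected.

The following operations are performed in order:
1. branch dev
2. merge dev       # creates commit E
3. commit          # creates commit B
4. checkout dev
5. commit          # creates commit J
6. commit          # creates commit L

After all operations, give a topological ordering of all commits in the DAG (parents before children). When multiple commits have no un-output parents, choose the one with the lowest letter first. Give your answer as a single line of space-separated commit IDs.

Answer: A E B J L

Derivation:
After op 1 (branch): HEAD=main@A [dev=A main=A]
After op 2 (merge): HEAD=main@E [dev=A main=E]
After op 3 (commit): HEAD=main@B [dev=A main=B]
After op 4 (checkout): HEAD=dev@A [dev=A main=B]
After op 5 (commit): HEAD=dev@J [dev=J main=B]
After op 6 (commit): HEAD=dev@L [dev=L main=B]
commit A: parents=[]
commit B: parents=['E']
commit E: parents=['A', 'A']
commit J: parents=['A']
commit L: parents=['J']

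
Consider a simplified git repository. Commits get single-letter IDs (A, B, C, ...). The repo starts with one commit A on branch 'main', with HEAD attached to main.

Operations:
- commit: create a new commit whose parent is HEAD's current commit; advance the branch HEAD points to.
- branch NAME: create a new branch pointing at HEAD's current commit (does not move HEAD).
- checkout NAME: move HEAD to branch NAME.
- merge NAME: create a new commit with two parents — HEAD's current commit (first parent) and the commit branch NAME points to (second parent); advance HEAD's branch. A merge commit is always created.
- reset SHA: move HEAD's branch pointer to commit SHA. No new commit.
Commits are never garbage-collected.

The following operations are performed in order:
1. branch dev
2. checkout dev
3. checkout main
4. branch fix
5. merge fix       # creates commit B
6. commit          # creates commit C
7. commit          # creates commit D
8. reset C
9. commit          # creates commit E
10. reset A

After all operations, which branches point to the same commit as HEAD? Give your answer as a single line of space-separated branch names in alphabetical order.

After op 1 (branch): HEAD=main@A [dev=A main=A]
After op 2 (checkout): HEAD=dev@A [dev=A main=A]
After op 3 (checkout): HEAD=main@A [dev=A main=A]
After op 4 (branch): HEAD=main@A [dev=A fix=A main=A]
After op 5 (merge): HEAD=main@B [dev=A fix=A main=B]
After op 6 (commit): HEAD=main@C [dev=A fix=A main=C]
After op 7 (commit): HEAD=main@D [dev=A fix=A main=D]
After op 8 (reset): HEAD=main@C [dev=A fix=A main=C]
After op 9 (commit): HEAD=main@E [dev=A fix=A main=E]
After op 10 (reset): HEAD=main@A [dev=A fix=A main=A]

Answer: dev fix main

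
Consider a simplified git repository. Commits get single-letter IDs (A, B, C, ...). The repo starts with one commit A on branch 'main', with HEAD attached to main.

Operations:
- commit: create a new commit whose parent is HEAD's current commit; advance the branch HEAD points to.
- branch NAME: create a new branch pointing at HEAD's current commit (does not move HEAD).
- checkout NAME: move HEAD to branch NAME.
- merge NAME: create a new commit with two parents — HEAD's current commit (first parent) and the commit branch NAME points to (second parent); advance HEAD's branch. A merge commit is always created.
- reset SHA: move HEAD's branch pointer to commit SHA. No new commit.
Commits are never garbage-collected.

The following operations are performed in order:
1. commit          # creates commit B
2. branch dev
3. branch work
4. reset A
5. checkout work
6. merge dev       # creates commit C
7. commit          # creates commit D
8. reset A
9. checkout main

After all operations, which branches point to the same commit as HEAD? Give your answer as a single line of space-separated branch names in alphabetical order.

Answer: main work

Derivation:
After op 1 (commit): HEAD=main@B [main=B]
After op 2 (branch): HEAD=main@B [dev=B main=B]
After op 3 (branch): HEAD=main@B [dev=B main=B work=B]
After op 4 (reset): HEAD=main@A [dev=B main=A work=B]
After op 5 (checkout): HEAD=work@B [dev=B main=A work=B]
After op 6 (merge): HEAD=work@C [dev=B main=A work=C]
After op 7 (commit): HEAD=work@D [dev=B main=A work=D]
After op 8 (reset): HEAD=work@A [dev=B main=A work=A]
After op 9 (checkout): HEAD=main@A [dev=B main=A work=A]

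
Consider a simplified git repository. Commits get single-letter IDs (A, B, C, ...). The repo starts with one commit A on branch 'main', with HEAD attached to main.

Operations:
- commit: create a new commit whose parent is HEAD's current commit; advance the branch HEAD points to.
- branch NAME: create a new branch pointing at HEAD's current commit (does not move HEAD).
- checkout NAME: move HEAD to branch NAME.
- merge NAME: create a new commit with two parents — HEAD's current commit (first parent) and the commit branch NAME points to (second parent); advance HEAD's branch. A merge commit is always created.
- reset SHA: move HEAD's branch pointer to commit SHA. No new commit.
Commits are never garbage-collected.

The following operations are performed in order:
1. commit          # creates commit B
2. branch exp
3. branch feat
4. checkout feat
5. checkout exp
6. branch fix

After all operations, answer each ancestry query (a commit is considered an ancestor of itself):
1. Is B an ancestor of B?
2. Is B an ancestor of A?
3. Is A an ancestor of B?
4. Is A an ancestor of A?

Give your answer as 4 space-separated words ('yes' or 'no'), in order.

Answer: yes no yes yes

Derivation:
After op 1 (commit): HEAD=main@B [main=B]
After op 2 (branch): HEAD=main@B [exp=B main=B]
After op 3 (branch): HEAD=main@B [exp=B feat=B main=B]
After op 4 (checkout): HEAD=feat@B [exp=B feat=B main=B]
After op 5 (checkout): HEAD=exp@B [exp=B feat=B main=B]
After op 6 (branch): HEAD=exp@B [exp=B feat=B fix=B main=B]
ancestors(B) = {A,B}; B in? yes
ancestors(A) = {A}; B in? no
ancestors(B) = {A,B}; A in? yes
ancestors(A) = {A}; A in? yes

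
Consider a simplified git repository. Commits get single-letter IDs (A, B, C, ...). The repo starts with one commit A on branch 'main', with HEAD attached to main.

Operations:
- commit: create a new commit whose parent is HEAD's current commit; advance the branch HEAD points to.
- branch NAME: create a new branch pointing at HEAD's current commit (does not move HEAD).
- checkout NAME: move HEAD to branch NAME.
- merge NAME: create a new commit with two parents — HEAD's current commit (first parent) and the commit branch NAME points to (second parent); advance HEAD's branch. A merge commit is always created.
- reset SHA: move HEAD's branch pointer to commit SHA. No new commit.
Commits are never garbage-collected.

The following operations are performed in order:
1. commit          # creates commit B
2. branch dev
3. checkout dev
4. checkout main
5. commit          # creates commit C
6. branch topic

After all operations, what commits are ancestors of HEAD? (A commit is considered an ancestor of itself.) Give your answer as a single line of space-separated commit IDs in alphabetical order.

Answer: A B C

Derivation:
After op 1 (commit): HEAD=main@B [main=B]
After op 2 (branch): HEAD=main@B [dev=B main=B]
After op 3 (checkout): HEAD=dev@B [dev=B main=B]
After op 4 (checkout): HEAD=main@B [dev=B main=B]
After op 5 (commit): HEAD=main@C [dev=B main=C]
After op 6 (branch): HEAD=main@C [dev=B main=C topic=C]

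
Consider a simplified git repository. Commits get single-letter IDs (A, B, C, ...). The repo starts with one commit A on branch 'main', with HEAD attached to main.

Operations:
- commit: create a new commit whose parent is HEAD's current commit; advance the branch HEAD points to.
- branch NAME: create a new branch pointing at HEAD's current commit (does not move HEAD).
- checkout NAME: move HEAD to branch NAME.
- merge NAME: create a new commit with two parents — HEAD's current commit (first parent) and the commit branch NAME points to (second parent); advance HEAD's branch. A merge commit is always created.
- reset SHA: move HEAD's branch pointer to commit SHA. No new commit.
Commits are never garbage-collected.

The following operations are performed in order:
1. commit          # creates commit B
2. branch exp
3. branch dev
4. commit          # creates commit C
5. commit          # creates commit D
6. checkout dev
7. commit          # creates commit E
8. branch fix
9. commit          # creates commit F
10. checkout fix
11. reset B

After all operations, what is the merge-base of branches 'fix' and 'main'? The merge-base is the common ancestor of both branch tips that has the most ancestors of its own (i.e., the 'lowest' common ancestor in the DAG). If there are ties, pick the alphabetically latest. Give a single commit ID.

After op 1 (commit): HEAD=main@B [main=B]
After op 2 (branch): HEAD=main@B [exp=B main=B]
After op 3 (branch): HEAD=main@B [dev=B exp=B main=B]
After op 4 (commit): HEAD=main@C [dev=B exp=B main=C]
After op 5 (commit): HEAD=main@D [dev=B exp=B main=D]
After op 6 (checkout): HEAD=dev@B [dev=B exp=B main=D]
After op 7 (commit): HEAD=dev@E [dev=E exp=B main=D]
After op 8 (branch): HEAD=dev@E [dev=E exp=B fix=E main=D]
After op 9 (commit): HEAD=dev@F [dev=F exp=B fix=E main=D]
After op 10 (checkout): HEAD=fix@E [dev=F exp=B fix=E main=D]
After op 11 (reset): HEAD=fix@B [dev=F exp=B fix=B main=D]
ancestors(fix=B): ['A', 'B']
ancestors(main=D): ['A', 'B', 'C', 'D']
common: ['A', 'B']

Answer: B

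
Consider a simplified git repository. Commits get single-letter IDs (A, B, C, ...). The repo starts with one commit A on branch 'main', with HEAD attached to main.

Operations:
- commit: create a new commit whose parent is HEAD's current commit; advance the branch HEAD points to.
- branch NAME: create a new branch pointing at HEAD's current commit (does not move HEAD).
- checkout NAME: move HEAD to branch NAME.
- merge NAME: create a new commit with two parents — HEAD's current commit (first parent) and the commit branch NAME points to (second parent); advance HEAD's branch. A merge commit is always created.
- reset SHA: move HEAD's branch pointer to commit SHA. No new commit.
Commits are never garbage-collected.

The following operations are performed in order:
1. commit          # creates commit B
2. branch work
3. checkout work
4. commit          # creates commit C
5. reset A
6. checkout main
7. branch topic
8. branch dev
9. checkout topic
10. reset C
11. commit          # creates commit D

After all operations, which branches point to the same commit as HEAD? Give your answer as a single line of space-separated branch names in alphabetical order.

After op 1 (commit): HEAD=main@B [main=B]
After op 2 (branch): HEAD=main@B [main=B work=B]
After op 3 (checkout): HEAD=work@B [main=B work=B]
After op 4 (commit): HEAD=work@C [main=B work=C]
After op 5 (reset): HEAD=work@A [main=B work=A]
After op 6 (checkout): HEAD=main@B [main=B work=A]
After op 7 (branch): HEAD=main@B [main=B topic=B work=A]
After op 8 (branch): HEAD=main@B [dev=B main=B topic=B work=A]
After op 9 (checkout): HEAD=topic@B [dev=B main=B topic=B work=A]
After op 10 (reset): HEAD=topic@C [dev=B main=B topic=C work=A]
After op 11 (commit): HEAD=topic@D [dev=B main=B topic=D work=A]

Answer: topic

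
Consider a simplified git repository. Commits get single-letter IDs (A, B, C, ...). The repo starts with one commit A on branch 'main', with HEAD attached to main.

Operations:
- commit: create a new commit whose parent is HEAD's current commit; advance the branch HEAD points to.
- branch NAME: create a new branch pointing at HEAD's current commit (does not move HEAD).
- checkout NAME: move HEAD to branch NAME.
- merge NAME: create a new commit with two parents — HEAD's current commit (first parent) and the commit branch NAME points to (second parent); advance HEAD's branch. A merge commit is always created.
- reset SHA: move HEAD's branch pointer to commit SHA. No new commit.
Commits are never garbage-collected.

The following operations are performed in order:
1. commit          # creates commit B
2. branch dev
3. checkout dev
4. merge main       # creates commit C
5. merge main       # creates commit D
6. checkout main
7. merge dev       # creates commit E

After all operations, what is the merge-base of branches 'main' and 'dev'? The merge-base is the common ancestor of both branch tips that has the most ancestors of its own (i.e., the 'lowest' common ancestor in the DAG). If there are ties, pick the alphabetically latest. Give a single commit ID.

Answer: D

Derivation:
After op 1 (commit): HEAD=main@B [main=B]
After op 2 (branch): HEAD=main@B [dev=B main=B]
After op 3 (checkout): HEAD=dev@B [dev=B main=B]
After op 4 (merge): HEAD=dev@C [dev=C main=B]
After op 5 (merge): HEAD=dev@D [dev=D main=B]
After op 6 (checkout): HEAD=main@B [dev=D main=B]
After op 7 (merge): HEAD=main@E [dev=D main=E]
ancestors(main=E): ['A', 'B', 'C', 'D', 'E']
ancestors(dev=D): ['A', 'B', 'C', 'D']
common: ['A', 'B', 'C', 'D']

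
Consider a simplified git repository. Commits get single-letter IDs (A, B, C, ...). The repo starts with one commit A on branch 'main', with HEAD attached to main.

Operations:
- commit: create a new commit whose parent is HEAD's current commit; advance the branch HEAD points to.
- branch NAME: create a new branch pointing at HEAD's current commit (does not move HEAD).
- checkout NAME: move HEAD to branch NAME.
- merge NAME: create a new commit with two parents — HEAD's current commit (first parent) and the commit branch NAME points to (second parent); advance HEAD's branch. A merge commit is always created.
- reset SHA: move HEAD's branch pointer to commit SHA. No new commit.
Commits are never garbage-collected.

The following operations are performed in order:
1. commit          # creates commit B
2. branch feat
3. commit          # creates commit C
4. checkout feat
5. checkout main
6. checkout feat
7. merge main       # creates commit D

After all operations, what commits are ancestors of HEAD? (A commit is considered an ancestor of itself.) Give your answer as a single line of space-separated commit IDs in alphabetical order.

Answer: A B C D

Derivation:
After op 1 (commit): HEAD=main@B [main=B]
After op 2 (branch): HEAD=main@B [feat=B main=B]
After op 3 (commit): HEAD=main@C [feat=B main=C]
After op 4 (checkout): HEAD=feat@B [feat=B main=C]
After op 5 (checkout): HEAD=main@C [feat=B main=C]
After op 6 (checkout): HEAD=feat@B [feat=B main=C]
After op 7 (merge): HEAD=feat@D [feat=D main=C]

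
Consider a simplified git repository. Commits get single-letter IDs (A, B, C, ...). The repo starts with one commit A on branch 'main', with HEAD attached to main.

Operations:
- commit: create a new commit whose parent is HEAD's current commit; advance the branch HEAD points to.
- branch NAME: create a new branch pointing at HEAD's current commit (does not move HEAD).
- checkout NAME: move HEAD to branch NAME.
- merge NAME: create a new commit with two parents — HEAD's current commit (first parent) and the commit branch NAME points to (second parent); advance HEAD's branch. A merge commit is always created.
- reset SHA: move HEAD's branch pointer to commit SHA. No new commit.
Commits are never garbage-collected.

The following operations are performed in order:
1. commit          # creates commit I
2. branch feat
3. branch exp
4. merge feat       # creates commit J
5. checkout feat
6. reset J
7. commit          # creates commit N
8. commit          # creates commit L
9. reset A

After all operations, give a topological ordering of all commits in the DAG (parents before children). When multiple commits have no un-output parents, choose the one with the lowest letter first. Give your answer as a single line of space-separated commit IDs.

Answer: A I J N L

Derivation:
After op 1 (commit): HEAD=main@I [main=I]
After op 2 (branch): HEAD=main@I [feat=I main=I]
After op 3 (branch): HEAD=main@I [exp=I feat=I main=I]
After op 4 (merge): HEAD=main@J [exp=I feat=I main=J]
After op 5 (checkout): HEAD=feat@I [exp=I feat=I main=J]
After op 6 (reset): HEAD=feat@J [exp=I feat=J main=J]
After op 7 (commit): HEAD=feat@N [exp=I feat=N main=J]
After op 8 (commit): HEAD=feat@L [exp=I feat=L main=J]
After op 9 (reset): HEAD=feat@A [exp=I feat=A main=J]
commit A: parents=[]
commit I: parents=['A']
commit J: parents=['I', 'I']
commit L: parents=['N']
commit N: parents=['J']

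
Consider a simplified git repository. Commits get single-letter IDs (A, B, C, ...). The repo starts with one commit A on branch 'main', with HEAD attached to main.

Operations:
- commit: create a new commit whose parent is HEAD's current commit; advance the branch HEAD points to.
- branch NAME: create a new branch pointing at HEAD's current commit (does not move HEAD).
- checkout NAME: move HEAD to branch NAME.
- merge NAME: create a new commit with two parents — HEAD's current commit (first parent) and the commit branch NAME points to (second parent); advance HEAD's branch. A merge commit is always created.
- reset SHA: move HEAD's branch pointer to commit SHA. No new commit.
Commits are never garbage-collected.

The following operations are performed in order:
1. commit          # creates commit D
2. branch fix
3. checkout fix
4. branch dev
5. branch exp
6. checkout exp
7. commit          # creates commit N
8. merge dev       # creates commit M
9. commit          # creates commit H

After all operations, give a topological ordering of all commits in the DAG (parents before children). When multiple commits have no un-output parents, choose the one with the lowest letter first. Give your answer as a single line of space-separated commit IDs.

After op 1 (commit): HEAD=main@D [main=D]
After op 2 (branch): HEAD=main@D [fix=D main=D]
After op 3 (checkout): HEAD=fix@D [fix=D main=D]
After op 4 (branch): HEAD=fix@D [dev=D fix=D main=D]
After op 5 (branch): HEAD=fix@D [dev=D exp=D fix=D main=D]
After op 6 (checkout): HEAD=exp@D [dev=D exp=D fix=D main=D]
After op 7 (commit): HEAD=exp@N [dev=D exp=N fix=D main=D]
After op 8 (merge): HEAD=exp@M [dev=D exp=M fix=D main=D]
After op 9 (commit): HEAD=exp@H [dev=D exp=H fix=D main=D]
commit A: parents=[]
commit D: parents=['A']
commit H: parents=['M']
commit M: parents=['N', 'D']
commit N: parents=['D']

Answer: A D N M H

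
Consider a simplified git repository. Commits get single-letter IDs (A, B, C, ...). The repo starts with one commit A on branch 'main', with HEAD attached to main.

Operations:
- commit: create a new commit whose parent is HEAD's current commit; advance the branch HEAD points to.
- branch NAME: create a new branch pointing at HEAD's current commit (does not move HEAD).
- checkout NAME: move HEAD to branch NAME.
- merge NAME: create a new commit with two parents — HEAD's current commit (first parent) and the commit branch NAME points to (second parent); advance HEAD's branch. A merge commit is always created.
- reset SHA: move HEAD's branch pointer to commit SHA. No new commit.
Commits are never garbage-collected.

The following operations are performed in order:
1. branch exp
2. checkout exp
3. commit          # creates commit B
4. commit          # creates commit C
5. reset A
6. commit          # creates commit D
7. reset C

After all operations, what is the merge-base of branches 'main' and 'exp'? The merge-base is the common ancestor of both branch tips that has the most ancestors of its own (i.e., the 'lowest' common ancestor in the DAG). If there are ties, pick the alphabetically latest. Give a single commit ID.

Answer: A

Derivation:
After op 1 (branch): HEAD=main@A [exp=A main=A]
After op 2 (checkout): HEAD=exp@A [exp=A main=A]
After op 3 (commit): HEAD=exp@B [exp=B main=A]
After op 4 (commit): HEAD=exp@C [exp=C main=A]
After op 5 (reset): HEAD=exp@A [exp=A main=A]
After op 6 (commit): HEAD=exp@D [exp=D main=A]
After op 7 (reset): HEAD=exp@C [exp=C main=A]
ancestors(main=A): ['A']
ancestors(exp=C): ['A', 'B', 'C']
common: ['A']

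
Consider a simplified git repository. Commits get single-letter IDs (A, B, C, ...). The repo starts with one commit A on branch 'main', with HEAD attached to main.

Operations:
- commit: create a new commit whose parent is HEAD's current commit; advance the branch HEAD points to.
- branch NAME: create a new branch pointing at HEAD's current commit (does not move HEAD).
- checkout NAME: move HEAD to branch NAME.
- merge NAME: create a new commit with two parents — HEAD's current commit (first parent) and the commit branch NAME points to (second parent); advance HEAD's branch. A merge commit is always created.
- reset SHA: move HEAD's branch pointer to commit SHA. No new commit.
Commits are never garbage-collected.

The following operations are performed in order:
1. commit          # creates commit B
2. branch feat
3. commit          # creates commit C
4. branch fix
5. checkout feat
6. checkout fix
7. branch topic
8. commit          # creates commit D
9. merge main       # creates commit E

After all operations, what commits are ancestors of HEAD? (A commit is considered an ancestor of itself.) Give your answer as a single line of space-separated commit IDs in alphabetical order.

Answer: A B C D E

Derivation:
After op 1 (commit): HEAD=main@B [main=B]
After op 2 (branch): HEAD=main@B [feat=B main=B]
After op 3 (commit): HEAD=main@C [feat=B main=C]
After op 4 (branch): HEAD=main@C [feat=B fix=C main=C]
After op 5 (checkout): HEAD=feat@B [feat=B fix=C main=C]
After op 6 (checkout): HEAD=fix@C [feat=B fix=C main=C]
After op 7 (branch): HEAD=fix@C [feat=B fix=C main=C topic=C]
After op 8 (commit): HEAD=fix@D [feat=B fix=D main=C topic=C]
After op 9 (merge): HEAD=fix@E [feat=B fix=E main=C topic=C]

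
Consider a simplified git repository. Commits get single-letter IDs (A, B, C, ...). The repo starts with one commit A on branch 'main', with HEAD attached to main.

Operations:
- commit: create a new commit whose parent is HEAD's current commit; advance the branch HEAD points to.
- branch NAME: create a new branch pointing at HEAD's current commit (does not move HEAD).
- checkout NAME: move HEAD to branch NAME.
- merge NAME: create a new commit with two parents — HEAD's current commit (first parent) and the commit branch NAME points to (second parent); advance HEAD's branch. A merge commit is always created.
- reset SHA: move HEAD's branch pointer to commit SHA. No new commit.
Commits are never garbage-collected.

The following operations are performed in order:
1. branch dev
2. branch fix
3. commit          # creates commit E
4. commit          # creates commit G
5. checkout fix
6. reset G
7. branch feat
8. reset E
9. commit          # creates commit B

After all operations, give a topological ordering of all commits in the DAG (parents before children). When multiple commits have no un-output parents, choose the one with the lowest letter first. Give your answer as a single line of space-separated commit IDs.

Answer: A E B G

Derivation:
After op 1 (branch): HEAD=main@A [dev=A main=A]
After op 2 (branch): HEAD=main@A [dev=A fix=A main=A]
After op 3 (commit): HEAD=main@E [dev=A fix=A main=E]
After op 4 (commit): HEAD=main@G [dev=A fix=A main=G]
After op 5 (checkout): HEAD=fix@A [dev=A fix=A main=G]
After op 6 (reset): HEAD=fix@G [dev=A fix=G main=G]
After op 7 (branch): HEAD=fix@G [dev=A feat=G fix=G main=G]
After op 8 (reset): HEAD=fix@E [dev=A feat=G fix=E main=G]
After op 9 (commit): HEAD=fix@B [dev=A feat=G fix=B main=G]
commit A: parents=[]
commit B: parents=['E']
commit E: parents=['A']
commit G: parents=['E']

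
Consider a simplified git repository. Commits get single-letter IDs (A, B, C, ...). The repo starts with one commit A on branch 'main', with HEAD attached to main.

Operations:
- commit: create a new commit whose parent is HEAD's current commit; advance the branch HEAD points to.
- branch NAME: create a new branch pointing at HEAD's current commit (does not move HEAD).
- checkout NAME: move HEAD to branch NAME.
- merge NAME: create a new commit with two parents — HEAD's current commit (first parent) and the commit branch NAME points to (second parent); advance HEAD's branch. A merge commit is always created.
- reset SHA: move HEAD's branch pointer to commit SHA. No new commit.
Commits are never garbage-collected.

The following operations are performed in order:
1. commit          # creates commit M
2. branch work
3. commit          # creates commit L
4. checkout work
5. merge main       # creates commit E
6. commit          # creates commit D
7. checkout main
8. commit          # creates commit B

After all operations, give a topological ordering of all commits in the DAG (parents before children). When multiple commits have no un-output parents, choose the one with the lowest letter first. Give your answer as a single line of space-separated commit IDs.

Answer: A M L B E D

Derivation:
After op 1 (commit): HEAD=main@M [main=M]
After op 2 (branch): HEAD=main@M [main=M work=M]
After op 3 (commit): HEAD=main@L [main=L work=M]
After op 4 (checkout): HEAD=work@M [main=L work=M]
After op 5 (merge): HEAD=work@E [main=L work=E]
After op 6 (commit): HEAD=work@D [main=L work=D]
After op 7 (checkout): HEAD=main@L [main=L work=D]
After op 8 (commit): HEAD=main@B [main=B work=D]
commit A: parents=[]
commit B: parents=['L']
commit D: parents=['E']
commit E: parents=['M', 'L']
commit L: parents=['M']
commit M: parents=['A']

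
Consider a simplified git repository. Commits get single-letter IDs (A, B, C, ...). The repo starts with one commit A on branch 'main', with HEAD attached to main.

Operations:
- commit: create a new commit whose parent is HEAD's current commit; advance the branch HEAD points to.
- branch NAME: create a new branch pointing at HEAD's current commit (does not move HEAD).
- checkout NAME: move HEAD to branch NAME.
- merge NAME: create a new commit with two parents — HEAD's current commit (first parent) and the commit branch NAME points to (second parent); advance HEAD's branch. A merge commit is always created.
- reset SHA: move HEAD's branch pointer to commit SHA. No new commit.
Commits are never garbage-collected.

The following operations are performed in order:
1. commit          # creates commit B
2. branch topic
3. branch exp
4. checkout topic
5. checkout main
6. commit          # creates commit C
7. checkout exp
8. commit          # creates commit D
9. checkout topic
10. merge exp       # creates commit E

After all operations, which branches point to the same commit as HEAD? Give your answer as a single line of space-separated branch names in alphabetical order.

After op 1 (commit): HEAD=main@B [main=B]
After op 2 (branch): HEAD=main@B [main=B topic=B]
After op 3 (branch): HEAD=main@B [exp=B main=B topic=B]
After op 4 (checkout): HEAD=topic@B [exp=B main=B topic=B]
After op 5 (checkout): HEAD=main@B [exp=B main=B topic=B]
After op 6 (commit): HEAD=main@C [exp=B main=C topic=B]
After op 7 (checkout): HEAD=exp@B [exp=B main=C topic=B]
After op 8 (commit): HEAD=exp@D [exp=D main=C topic=B]
After op 9 (checkout): HEAD=topic@B [exp=D main=C topic=B]
After op 10 (merge): HEAD=topic@E [exp=D main=C topic=E]

Answer: topic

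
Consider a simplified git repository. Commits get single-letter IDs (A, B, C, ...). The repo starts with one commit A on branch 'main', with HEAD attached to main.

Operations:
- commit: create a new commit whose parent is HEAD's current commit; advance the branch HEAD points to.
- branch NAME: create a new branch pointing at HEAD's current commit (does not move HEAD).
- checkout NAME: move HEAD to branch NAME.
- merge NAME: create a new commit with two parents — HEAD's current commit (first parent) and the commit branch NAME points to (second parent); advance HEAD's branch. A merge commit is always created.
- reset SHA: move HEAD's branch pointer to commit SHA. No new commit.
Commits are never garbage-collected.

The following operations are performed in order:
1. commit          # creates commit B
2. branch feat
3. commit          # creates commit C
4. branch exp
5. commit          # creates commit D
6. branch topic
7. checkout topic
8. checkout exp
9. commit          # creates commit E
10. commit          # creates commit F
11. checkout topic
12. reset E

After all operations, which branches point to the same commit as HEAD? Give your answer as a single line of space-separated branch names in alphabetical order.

Answer: topic

Derivation:
After op 1 (commit): HEAD=main@B [main=B]
After op 2 (branch): HEAD=main@B [feat=B main=B]
After op 3 (commit): HEAD=main@C [feat=B main=C]
After op 4 (branch): HEAD=main@C [exp=C feat=B main=C]
After op 5 (commit): HEAD=main@D [exp=C feat=B main=D]
After op 6 (branch): HEAD=main@D [exp=C feat=B main=D topic=D]
After op 7 (checkout): HEAD=topic@D [exp=C feat=B main=D topic=D]
After op 8 (checkout): HEAD=exp@C [exp=C feat=B main=D topic=D]
After op 9 (commit): HEAD=exp@E [exp=E feat=B main=D topic=D]
After op 10 (commit): HEAD=exp@F [exp=F feat=B main=D topic=D]
After op 11 (checkout): HEAD=topic@D [exp=F feat=B main=D topic=D]
After op 12 (reset): HEAD=topic@E [exp=F feat=B main=D topic=E]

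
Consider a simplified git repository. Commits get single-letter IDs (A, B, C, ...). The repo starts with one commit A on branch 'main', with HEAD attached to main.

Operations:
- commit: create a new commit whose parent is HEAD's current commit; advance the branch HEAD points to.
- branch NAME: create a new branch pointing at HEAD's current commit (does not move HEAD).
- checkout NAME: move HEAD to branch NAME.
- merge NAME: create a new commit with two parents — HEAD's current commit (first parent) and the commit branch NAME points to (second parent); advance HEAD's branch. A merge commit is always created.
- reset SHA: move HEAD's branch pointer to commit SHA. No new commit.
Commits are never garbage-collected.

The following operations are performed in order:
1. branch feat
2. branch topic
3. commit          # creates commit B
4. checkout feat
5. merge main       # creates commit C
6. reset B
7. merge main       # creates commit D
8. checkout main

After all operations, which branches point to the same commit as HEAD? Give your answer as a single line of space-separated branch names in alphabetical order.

Answer: main

Derivation:
After op 1 (branch): HEAD=main@A [feat=A main=A]
After op 2 (branch): HEAD=main@A [feat=A main=A topic=A]
After op 3 (commit): HEAD=main@B [feat=A main=B topic=A]
After op 4 (checkout): HEAD=feat@A [feat=A main=B topic=A]
After op 5 (merge): HEAD=feat@C [feat=C main=B topic=A]
After op 6 (reset): HEAD=feat@B [feat=B main=B topic=A]
After op 7 (merge): HEAD=feat@D [feat=D main=B topic=A]
After op 8 (checkout): HEAD=main@B [feat=D main=B topic=A]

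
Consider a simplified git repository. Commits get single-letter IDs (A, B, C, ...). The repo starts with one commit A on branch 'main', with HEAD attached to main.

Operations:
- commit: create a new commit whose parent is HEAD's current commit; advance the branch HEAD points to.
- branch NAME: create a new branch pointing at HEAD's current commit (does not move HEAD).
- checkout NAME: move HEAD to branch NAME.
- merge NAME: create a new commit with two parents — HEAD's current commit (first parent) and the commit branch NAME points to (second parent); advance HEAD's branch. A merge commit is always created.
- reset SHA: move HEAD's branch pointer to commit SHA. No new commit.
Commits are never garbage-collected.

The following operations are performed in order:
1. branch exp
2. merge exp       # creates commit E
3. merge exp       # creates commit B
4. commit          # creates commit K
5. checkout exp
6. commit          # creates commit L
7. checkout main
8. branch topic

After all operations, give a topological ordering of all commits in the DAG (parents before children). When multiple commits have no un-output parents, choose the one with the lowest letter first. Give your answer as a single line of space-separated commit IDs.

Answer: A E B K L

Derivation:
After op 1 (branch): HEAD=main@A [exp=A main=A]
After op 2 (merge): HEAD=main@E [exp=A main=E]
After op 3 (merge): HEAD=main@B [exp=A main=B]
After op 4 (commit): HEAD=main@K [exp=A main=K]
After op 5 (checkout): HEAD=exp@A [exp=A main=K]
After op 6 (commit): HEAD=exp@L [exp=L main=K]
After op 7 (checkout): HEAD=main@K [exp=L main=K]
After op 8 (branch): HEAD=main@K [exp=L main=K topic=K]
commit A: parents=[]
commit B: parents=['E', 'A']
commit E: parents=['A', 'A']
commit K: parents=['B']
commit L: parents=['A']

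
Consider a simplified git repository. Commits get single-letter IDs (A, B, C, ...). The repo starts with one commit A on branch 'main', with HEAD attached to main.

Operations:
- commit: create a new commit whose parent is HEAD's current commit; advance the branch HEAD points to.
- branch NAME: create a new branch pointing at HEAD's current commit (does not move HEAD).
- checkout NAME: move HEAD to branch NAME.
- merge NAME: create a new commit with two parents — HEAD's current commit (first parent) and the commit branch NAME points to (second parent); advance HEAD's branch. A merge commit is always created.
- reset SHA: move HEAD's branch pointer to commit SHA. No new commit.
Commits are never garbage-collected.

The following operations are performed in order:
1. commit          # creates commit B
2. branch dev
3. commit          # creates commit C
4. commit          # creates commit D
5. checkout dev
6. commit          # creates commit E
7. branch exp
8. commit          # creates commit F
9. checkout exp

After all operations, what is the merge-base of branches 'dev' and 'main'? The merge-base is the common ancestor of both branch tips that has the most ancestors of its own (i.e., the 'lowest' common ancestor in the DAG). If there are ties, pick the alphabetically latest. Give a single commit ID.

Answer: B

Derivation:
After op 1 (commit): HEAD=main@B [main=B]
After op 2 (branch): HEAD=main@B [dev=B main=B]
After op 3 (commit): HEAD=main@C [dev=B main=C]
After op 4 (commit): HEAD=main@D [dev=B main=D]
After op 5 (checkout): HEAD=dev@B [dev=B main=D]
After op 6 (commit): HEAD=dev@E [dev=E main=D]
After op 7 (branch): HEAD=dev@E [dev=E exp=E main=D]
After op 8 (commit): HEAD=dev@F [dev=F exp=E main=D]
After op 9 (checkout): HEAD=exp@E [dev=F exp=E main=D]
ancestors(dev=F): ['A', 'B', 'E', 'F']
ancestors(main=D): ['A', 'B', 'C', 'D']
common: ['A', 'B']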